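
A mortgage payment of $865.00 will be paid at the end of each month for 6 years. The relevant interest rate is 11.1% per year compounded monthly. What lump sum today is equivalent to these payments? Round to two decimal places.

$45,322.75

This is an ordinary annuity: 72 payments of $865.00 at the end of each month.
Periodic rate r = 0.111/12 per month; n is counted in months.
PV = PMT × [(1 − (1+r)^−n)/r] = 865 × [1 − (1+r)^−72] / r = $45,322.75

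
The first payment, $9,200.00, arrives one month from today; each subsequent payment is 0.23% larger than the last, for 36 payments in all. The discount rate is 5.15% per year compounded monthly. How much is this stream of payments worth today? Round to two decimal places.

$318,592.51

Periodic rate r = 0.0515/12 per month; n is counted in months.
Growing ordinary annuity: PV = PMT₁ × [1 − ((1+g)/(1+r))^n] / (r − g) = 9,200 × [1 − ((1+0.0023)/(1+r))^36] / (r − 0.0023) = $318,592.51.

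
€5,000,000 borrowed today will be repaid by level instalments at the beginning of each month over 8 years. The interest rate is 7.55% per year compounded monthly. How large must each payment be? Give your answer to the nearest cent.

Level annuity due; solve PV = PMT × [(1 − (1+r)^−n)/r] × (1+r) for PMT.
Periodic rate r = 0.0755/12 per month; n is counted in months.
With n = 96: PMT = 5,000,000 / ([(1 − (1+r)^−n)/r] × (1+r)) = €69,110.34

€69,110.34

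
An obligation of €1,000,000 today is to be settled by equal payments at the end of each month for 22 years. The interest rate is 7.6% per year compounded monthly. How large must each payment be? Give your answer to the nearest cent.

€7,807.98

Level ordinary annuity; solve PV = PMT × [(1 − (1+r)^−n)/r] for PMT.
Periodic rate r = 0.076/12 per month; n is counted in months.
With n = 264: PMT = 1,000,000 / ([(1 − (1+r)^−n)/r]) = €7,807.98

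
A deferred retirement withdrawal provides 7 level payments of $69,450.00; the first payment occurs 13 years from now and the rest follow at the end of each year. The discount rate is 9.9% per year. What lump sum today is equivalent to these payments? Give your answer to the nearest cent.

Ordinary annuity of 7 payments, first payment at period 13.
Periodic rate r = 0.099 per year.
The ordinary-annuity PV formula values the stream one period before the first payment (period 12); discount that back 12 periods:
PV₀ = 69,450 × [1 − (1+r)^−7] / r × (1+r)^−12 = $109,274.57

$109,274.57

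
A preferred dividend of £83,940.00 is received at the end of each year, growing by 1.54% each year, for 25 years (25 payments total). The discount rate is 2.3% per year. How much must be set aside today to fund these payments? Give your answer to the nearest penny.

Periodic rate r = 0.023 per year.
Growing ordinary annuity: PV = PMT₁ × [1 − ((1+g)/(1+r))^n] / (r − g) = 83,940 × [1 − ((1+0.0154)/(1+r))^25] / (r − 0.0154) = £1,878,448.67.

£1,878,448.67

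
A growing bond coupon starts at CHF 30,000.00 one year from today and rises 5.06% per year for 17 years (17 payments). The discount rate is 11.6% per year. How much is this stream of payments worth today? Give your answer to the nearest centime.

CHF 294,396.54

Periodic rate r = 0.116 per year.
Growing ordinary annuity: PV = PMT₁ × [1 − ((1+g)/(1+r))^n] / (r − g) = 30,000 × [1 − ((1+0.0506)/(1+r))^17] / (r − 0.0506) = CHF 294,396.54.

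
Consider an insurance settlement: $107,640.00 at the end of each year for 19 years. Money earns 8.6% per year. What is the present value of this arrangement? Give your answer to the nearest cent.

This is an ordinary annuity: 19 payments of $107,640.00 at the end of each year.
Periodic rate r = 0.086 per year.
PV = PMT × [(1 − (1+r)^−n)/r] = 107,640 × [1 − (1+r)^−19] / r = $990,587.01

$990,587.01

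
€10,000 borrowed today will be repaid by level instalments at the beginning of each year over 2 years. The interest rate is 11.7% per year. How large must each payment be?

€5,276.33

Level annuity due; solve PV = PMT × [(1 − (1+r)^−n)/r] × (1+r) for PMT.
Periodic rate r = 0.117 per year.
With n = 2: PMT = 10,000 / ([(1 − (1+r)^−n)/r] × (1+r)) = €5,276.33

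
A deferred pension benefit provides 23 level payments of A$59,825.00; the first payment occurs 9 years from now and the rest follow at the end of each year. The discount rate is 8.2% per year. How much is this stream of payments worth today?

A$324,984.11

Ordinary annuity of 23 payments, first payment at period 9.
Periodic rate r = 0.082 per year.
The ordinary-annuity PV formula values the stream one period before the first payment (period 8); discount that back 8 periods:
PV₀ = 59,825 × [1 − (1+r)^−23] / r × (1+r)^−8 = A$324,984.11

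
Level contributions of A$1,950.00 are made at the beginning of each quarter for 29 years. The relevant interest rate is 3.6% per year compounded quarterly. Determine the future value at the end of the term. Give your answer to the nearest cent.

This is an annuity due: 116 deposits of A$1,950.00 at the beginning of each quarter.
Periodic rate r = 0.036/4 per quarter; n is counted in quarters.
FV = PMT × [((1+r)^n − 1)/r] × (1+r) = 1,950 × [(1+r)^116 − 1] / r × (1+r) = A$399,483.06

A$399,483.06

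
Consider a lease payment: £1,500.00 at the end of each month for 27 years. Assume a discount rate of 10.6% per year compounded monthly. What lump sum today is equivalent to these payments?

£159,983.13

This is an ordinary annuity: 324 payments of £1,500.00 at the end of each month.
Periodic rate r = 0.106/12 per month; n is counted in months.
PV = PMT × [(1 − (1+r)^−n)/r] = 1,500 × [1 − (1+r)^−324] / r = £159,983.13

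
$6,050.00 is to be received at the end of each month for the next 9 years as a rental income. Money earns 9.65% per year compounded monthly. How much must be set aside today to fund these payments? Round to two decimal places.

$435,569.61

This is an ordinary annuity: 108 payments of $6,050.00 at the end of each month.
Periodic rate r = 0.0965/12 per month; n is counted in months.
PV = PMT × [(1 − (1+r)^−n)/r] = 6,050 × [1 − (1+r)^−108] / r = $435,569.61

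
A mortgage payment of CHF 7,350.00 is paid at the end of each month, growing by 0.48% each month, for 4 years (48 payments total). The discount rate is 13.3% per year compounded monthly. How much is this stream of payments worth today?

CHF 302,508.63

Periodic rate r = 0.133/12 per month; n is counted in months.
Growing ordinary annuity: PV = PMT₁ × [1 − ((1+g)/(1+r))^n] / (r − g) = 7,350 × [1 − ((1+0.0048)/(1+r))^48] / (r − 0.0048) = CHF 302,508.63.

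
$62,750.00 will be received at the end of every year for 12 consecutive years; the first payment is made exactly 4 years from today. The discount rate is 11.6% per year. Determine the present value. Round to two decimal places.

$284,913.30

Ordinary annuity of 12 payments, first payment at period 4.
Periodic rate r = 0.116 per year.
The ordinary-annuity PV formula values the stream one period before the first payment (period 3); discount that back 3 periods:
PV₀ = 62,750 × [1 − (1+r)^−12] / r × (1+r)^−3 = $284,913.30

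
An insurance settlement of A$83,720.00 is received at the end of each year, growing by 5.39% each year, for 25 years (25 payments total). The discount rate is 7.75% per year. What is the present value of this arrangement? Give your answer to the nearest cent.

Periodic rate r = 0.0775 per year.
Growing ordinary annuity: PV = PMT₁ × [1 − ((1+g)/(1+r))^n] / (r − g) = 83,720 × [1 − ((1+0.0539)/(1+r))^25] / (r − 0.0539) = A$1,508,208.15.

A$1,508,208.15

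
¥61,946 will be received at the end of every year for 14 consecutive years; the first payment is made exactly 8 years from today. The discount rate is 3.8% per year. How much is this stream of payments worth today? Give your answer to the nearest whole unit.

¥510,713

Ordinary annuity of 14 payments, first payment at period 8.
Periodic rate r = 0.038 per year.
The ordinary-annuity PV formula values the stream one period before the first payment (period 7); discount that back 7 periods:
PV₀ = 61,946 × [1 − (1+r)^−14] / r × (1+r)^−7 = ¥510,713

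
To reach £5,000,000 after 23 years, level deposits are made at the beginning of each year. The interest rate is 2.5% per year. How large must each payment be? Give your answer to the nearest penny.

£159,494.53

Level annuity due; solve FV = PMT × [((1+r)^n − 1)/r] × (1+r) for PMT.
Periodic rate r = 0.025 per year.
With n = 23: PMT = 5,000,000 / ([((1+r)^n − 1)/r] × (1+r)) = £159,494.53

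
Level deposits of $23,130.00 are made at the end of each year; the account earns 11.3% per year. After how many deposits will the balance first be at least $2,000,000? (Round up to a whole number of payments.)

Periodic rate r = 0.113 per year.
Ordinary annuity FV: 2,000,000 = 23,130 × [((1+r)^n − 1)/r].
(1+r)^n = 1 + 2,000,000 × r / 23,130, so n = ln(1 + 2,000,000·r/23,130) / ln(1+r) = 22.20.
Round up to a whole number of payments: n = 23.

23 payments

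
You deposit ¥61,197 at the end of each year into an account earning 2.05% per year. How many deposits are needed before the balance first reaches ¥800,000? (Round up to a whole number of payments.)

12 payments

Periodic rate r = 0.0205 per year.
Ordinary annuity FV: 800,000 = 61,197 × [((1+r)^n − 1)/r].
(1+r)^n = 1 + 800,000 × r / 61,197, so n = ln(1 + 800,000·r/61,197) / ln(1+r) = 11.70.
Round up to a whole number of payments: n = 12.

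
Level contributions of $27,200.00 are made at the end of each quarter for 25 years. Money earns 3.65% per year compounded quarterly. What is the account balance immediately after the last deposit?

This is an ordinary annuity: 100 deposits of $27,200.00 at the end of each quarter.
Periodic rate r = 0.0365/4 per quarter; n is counted in quarters.
FV = PMT × [((1+r)^n − 1)/r] = 27,200 × [(1+r)^100 − 1] / r = $4,412,380.21

$4,412,380.21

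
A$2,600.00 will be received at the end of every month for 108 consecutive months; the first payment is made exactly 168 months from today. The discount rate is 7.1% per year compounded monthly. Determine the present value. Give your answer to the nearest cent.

Ordinary annuity of 108 payments, first payment at period 168.
Periodic rate r = 0.071/12 per month; n is counted in months.
The ordinary-annuity PV formula values the stream one period before the first payment (period 167); discount that back 167 periods:
PV₀ = 2,600 × [1 − (1+r)^−108] / r × (1+r)^−167 = A$77,309.57

A$77,309.57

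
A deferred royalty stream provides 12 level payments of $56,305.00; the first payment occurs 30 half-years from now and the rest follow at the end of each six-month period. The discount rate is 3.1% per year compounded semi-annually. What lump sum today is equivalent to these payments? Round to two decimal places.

$391,924.84

Ordinary annuity of 12 payments, first payment at period 30.
Periodic rate r = 0.031/2 per half-year; n is counted in half-years.
The ordinary-annuity PV formula values the stream one period before the first payment (period 29); discount that back 29 periods:
PV₀ = 56,305 × [1 − (1+r)^−12] / r × (1+r)^−29 = $391,924.84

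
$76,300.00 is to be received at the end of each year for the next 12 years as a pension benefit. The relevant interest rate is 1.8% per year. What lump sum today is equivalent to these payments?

$816,899.20

This is an ordinary annuity: 12 payments of $76,300.00 at the end of each year.
Periodic rate r = 0.018 per year.
PV = PMT × [(1 − (1+r)^−n)/r] = 76,300 × [1 − (1+r)^−12] / r = $816,899.20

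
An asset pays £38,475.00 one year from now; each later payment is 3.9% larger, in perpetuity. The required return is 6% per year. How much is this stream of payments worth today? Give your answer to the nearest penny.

Periodic rate r = 0.06 per year.
Growing perpetuity (Gordon): PV = PMT₁ / (r − g) = 38,475 / (r − 0.039) = £1,832,142.86.

£1,832,142.86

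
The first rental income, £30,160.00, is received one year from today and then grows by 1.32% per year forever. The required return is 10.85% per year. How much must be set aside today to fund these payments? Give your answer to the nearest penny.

Periodic rate r = 0.1085 per year.
Growing perpetuity (Gordon): PV = PMT₁ / (r − g) = 30,160 / (r − 0.0132) = £316,474.29.

£316,474.29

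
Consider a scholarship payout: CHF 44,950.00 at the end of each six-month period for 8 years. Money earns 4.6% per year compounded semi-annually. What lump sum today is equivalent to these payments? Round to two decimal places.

This is an ordinary annuity: 16 payments of CHF 44,950.00 at the end of each six-month period.
Periodic rate r = 0.046/2 per half-year; n is counted in half-years.
PV = PMT × [(1 − (1+r)^−n)/r] = 44,950 × [1 − (1+r)^−16] / r = CHF 596,060.27

CHF 596,060.27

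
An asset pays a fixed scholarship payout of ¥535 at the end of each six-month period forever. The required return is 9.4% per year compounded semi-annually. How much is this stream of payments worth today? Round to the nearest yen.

Periodic rate r = 0.094/2 per half-year.
Level perpetuity: PV = PMT / r = 535 / (0.094/2) = ¥11,383.

¥11,383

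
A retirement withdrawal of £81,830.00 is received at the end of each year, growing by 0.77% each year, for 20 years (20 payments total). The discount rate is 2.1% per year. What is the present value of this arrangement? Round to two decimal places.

£1,419,253.01

Periodic rate r = 0.021 per year.
Growing ordinary annuity: PV = PMT₁ × [1 − ((1+g)/(1+r))^n] / (r − g) = 81,830 × [1 − ((1+0.0077)/(1+r))^20] / (r − 0.0077) = £1,419,253.01.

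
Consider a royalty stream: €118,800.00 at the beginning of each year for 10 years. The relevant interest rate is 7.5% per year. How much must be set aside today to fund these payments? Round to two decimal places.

This is an annuity due: 10 payments of €118,800.00 at the beginning of each year.
Periodic rate r = 0.075 per year.
PV = PMT × [(1 − (1+r)^−n)/r] × (1+r) = 118,800 × [1 − (1+r)^−10] / r × (1+r) = €876,611.78

€876,611.78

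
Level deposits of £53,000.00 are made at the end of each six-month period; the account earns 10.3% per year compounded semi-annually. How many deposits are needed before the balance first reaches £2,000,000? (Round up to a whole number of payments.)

22 payments

Periodic rate r = 0.103/2 per half-year; n is counted in half-years.
Ordinary annuity FV: 2,000,000 = 53,000 × [((1+r)^n − 1)/r].
(1+r)^n = 1 + 2,000,000 × r / 53,000, so n = ln(1 + 2,000,000·r/53,000) / ln(1+r) = 21.50.
Round up to a whole number of payments: n = 22.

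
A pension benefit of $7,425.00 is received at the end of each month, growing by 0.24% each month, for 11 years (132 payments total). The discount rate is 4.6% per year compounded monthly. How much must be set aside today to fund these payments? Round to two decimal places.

Periodic rate r = 0.046/12 per month; n is counted in months.
Growing ordinary annuity: PV = PMT₁ × [1 − ((1+g)/(1+r))^n] / (r − g) = 7,425 × [1 − ((1+0.0024)/(1+r))^132] / (r − 0.0024) = $890,442.65.

$890,442.65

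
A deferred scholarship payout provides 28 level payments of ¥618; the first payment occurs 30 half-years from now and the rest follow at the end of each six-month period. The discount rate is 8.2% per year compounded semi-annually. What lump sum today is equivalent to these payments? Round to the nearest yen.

¥3,175

Ordinary annuity of 28 payments, first payment at period 30.
Periodic rate r = 0.082/2 per half-year; n is counted in half-years.
The ordinary-annuity PV formula values the stream one period before the first payment (period 29); discount that back 29 periods:
PV₀ = 618 × [1 − (1+r)^−28] / r × (1+r)^−29 = ¥3,175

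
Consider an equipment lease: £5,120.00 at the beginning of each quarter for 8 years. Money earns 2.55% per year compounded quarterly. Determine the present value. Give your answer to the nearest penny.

£148,726.97

This is an annuity due: 32 payments of £5,120.00 at the beginning of each quarter.
Periodic rate r = 0.0255/4 per quarter; n is counted in quarters.
PV = PMT × [(1 − (1+r)^−n)/r] × (1+r) = 5,120 × [1 − (1+r)^−32] / r × (1+r) = £148,726.97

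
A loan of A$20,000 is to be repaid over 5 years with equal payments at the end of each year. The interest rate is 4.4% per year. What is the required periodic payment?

A$4,543.14

Level ordinary annuity; solve PV = PMT × [(1 − (1+r)^−n)/r] for PMT.
Periodic rate r = 0.044 per year.
With n = 5: PMT = 20,000 / ([(1 − (1+r)^−n)/r]) = A$4,543.14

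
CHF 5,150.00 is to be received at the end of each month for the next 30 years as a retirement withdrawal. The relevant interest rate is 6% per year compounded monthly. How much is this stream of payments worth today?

CHF 858,976.81

This is an ordinary annuity: 360 payments of CHF 5,150.00 at the end of each month.
Periodic rate r = 0.06/12 per month; n is counted in months.
PV = PMT × [(1 − (1+r)^−n)/r] = 5,150 × [1 − (1+r)^−360] / r = CHF 858,976.81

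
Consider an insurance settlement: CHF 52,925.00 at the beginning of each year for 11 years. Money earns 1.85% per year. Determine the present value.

CHF 532,081.06

This is an annuity due: 11 payments of CHF 52,925.00 at the beginning of each year.
Periodic rate r = 0.0185 per year.
PV = PMT × [(1 − (1+r)^−n)/r] × (1+r) = 52,925 × [1 − (1+r)^−11] / r × (1+r) = CHF 532,081.06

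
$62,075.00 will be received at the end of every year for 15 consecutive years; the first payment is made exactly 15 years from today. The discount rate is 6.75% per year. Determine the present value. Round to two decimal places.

$230,182.39

Ordinary annuity of 15 payments, first payment at period 15.
Periodic rate r = 0.0675 per year.
The ordinary-annuity PV formula values the stream one period before the first payment (period 14); discount that back 14 periods:
PV₀ = 62,075 × [1 − (1+r)^−15] / r × (1+r)^−14 = $230,182.39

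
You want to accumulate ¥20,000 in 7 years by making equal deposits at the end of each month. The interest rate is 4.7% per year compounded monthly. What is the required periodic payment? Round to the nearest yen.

¥202

Level ordinary annuity; solve FV = PMT × [((1+r)^n − 1)/r] for PMT.
Periodic rate r = 0.047/12 per month; n is counted in months.
With n = 84: PMT = 20,000 / ([((1+r)^n − 1)/r]) = ¥202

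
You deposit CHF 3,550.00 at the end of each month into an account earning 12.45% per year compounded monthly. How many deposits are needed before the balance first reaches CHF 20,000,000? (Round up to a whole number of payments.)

396 payments

Periodic rate r = 0.1245/12 per month; n is counted in months.
Ordinary annuity FV: 20,000,000 = 3,550 × [((1+r)^n − 1)/r].
(1+r)^n = 1 + 20,000,000 × r / 3,550, so n = ln(1 + 20,000,000·r/3,550) / ln(1+r) = 395.79.
Round up to a whole number of payments: n = 396.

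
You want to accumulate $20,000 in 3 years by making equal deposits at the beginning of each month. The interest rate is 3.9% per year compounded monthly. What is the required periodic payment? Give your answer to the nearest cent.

Level annuity due; solve FV = PMT × [((1+r)^n − 1)/r] × (1+r) for PMT.
Periodic rate r = 0.039/12 per month; n is counted in months.
With n = 36: PMT = 20,000 / ([((1+r)^n − 1)/r] × (1+r)) = $522.89

$522.89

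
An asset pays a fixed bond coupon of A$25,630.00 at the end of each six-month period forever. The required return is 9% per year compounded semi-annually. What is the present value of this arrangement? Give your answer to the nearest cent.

Periodic rate r = 0.09/2 per half-year.
Level perpetuity: PV = PMT / r = 25,630 / (0.09/2) = A$569,555.56.

A$569,555.56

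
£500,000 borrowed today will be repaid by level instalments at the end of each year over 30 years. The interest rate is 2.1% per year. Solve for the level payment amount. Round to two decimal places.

Level ordinary annuity; solve PV = PMT × [(1 − (1+r)^−n)/r] for PMT.
Periodic rate r = 0.021 per year.
With n = 30: PMT = 500,000 / ([(1 − (1+r)^−n)/r]) = £22,633.10

£22,633.10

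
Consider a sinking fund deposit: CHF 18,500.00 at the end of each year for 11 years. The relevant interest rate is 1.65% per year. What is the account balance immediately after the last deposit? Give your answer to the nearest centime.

CHF 221,147.86

This is an ordinary annuity: 11 deposits of CHF 18,500.00 at the end of each year.
Periodic rate r = 0.0165 per year.
FV = PMT × [((1+r)^n − 1)/r] = 18,500 × [(1+r)^11 − 1] / r = CHF 221,147.86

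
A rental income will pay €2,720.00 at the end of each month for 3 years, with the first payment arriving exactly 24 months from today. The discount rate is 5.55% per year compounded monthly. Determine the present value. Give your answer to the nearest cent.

€80,947.79

Ordinary annuity of 36 payments, first payment at period 24.
Periodic rate r = 0.0555/12 per month; n is counted in months.
The ordinary-annuity PV formula values the stream one period before the first payment (period 23); discount that back 23 periods:
PV₀ = 2,720 × [1 − (1+r)^−36] / r × (1+r)^−23 = €80,947.79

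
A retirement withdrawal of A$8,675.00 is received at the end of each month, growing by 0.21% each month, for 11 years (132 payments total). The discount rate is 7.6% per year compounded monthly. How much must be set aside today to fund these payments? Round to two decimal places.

A$874,526.25

Periodic rate r = 0.076/12 per month; n is counted in months.
Growing ordinary annuity: PV = PMT₁ × [1 − ((1+g)/(1+r))^n] / (r − g) = 8,675 × [1 − ((1+0.0021)/(1+r))^132] / (r − 0.0021) = A$874,526.25.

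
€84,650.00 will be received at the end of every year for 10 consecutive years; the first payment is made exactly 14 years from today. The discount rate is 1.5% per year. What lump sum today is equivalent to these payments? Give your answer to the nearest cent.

€643,283.22

Ordinary annuity of 10 payments, first payment at period 14.
Periodic rate r = 0.015 per year.
The ordinary-annuity PV formula values the stream one period before the first payment (period 13); discount that back 13 periods:
PV₀ = 84,650 × [1 − (1+r)^−10] / r × (1+r)^−13 = €643,283.22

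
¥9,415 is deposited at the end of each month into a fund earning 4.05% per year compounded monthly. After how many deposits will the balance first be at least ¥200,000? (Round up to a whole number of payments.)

21 payments

Periodic rate r = 0.0405/12 per month; n is counted in months.
Ordinary annuity FV: 200,000 = 9,415 × [((1+r)^n − 1)/r].
(1+r)^n = 1 + 200,000 × r / 9,415, so n = ln(1 + 200,000·r/9,415) / ln(1+r) = 20.55.
Round up to a whole number of payments: n = 21.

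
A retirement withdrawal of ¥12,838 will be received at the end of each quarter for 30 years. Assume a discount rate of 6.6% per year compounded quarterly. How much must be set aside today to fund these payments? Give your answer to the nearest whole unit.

This is an ordinary annuity: 120 payments of ¥12,838 at the end of each quarter.
Periodic rate r = 0.066/4 per quarter; n is counted in quarters.
PV = PMT × [(1 − (1+r)^−n)/r] = 12,838 × [1 − (1+r)^−120] / r = ¥668,885

¥668,885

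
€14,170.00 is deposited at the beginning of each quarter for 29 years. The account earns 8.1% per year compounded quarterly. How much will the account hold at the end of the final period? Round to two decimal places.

This is an annuity due: 116 deposits of €14,170.00 at the beginning of each quarter.
Periodic rate r = 0.081/4 per quarter; n is counted in quarters.
FV = PMT × [((1+r)^n − 1)/r] × (1+r) = 14,170 × [(1+r)^116 − 1] / r × (1+r) = €6,591,029.91

€6,591,029.91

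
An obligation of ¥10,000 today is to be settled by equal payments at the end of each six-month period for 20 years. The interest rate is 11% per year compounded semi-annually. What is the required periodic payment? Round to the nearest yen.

¥623

Level ordinary annuity; solve PV = PMT × [(1 − (1+r)^−n)/r] for PMT.
Periodic rate r = 0.11/2 per half-year; n is counted in half-years.
With n = 40: PMT = 10,000 / ([(1 − (1+r)^−n)/r]) = ¥623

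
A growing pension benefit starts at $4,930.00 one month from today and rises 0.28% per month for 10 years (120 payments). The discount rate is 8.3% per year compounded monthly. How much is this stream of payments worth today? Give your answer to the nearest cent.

$465,089.25

Periodic rate r = 0.083/12 per month; n is counted in months.
Growing ordinary annuity: PV = PMT₁ × [1 − ((1+g)/(1+r))^n] / (r − g) = 4,930 × [1 − ((1+0.0028)/(1+r))^120] / (r − 0.0028) = $465,089.25.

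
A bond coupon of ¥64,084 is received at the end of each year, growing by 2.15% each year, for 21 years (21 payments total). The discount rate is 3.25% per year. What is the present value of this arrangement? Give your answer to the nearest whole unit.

¥1,173,478

Periodic rate r = 0.0325 per year.
Growing ordinary annuity: PV = PMT₁ × [1 − ((1+g)/(1+r))^n] / (r − g) = 64,084 × [1 − ((1+0.0215)/(1+r))^21] / (r − 0.0215) = ¥1,173,478.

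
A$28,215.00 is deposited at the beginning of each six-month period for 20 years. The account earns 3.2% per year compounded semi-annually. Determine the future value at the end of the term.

This is an annuity due: 40 deposits of A$28,215.00 at the beginning of each six-month period.
Periodic rate r = 0.032/2 per half-year; n is counted in half-years.
FV = PMT × [((1+r)^n − 1)/r] × (1+r) = 28,215 × [(1+r)^40 − 1] / r × (1+r) = A$1,589,012.19

A$1,589,012.19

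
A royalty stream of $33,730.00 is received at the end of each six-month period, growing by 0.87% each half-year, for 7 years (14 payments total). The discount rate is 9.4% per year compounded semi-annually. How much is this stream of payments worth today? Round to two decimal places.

Periodic rate r = 0.094/2 per half-year; n is counted in half-years.
Growing ordinary annuity: PV = PMT₁ × [1 − ((1+g)/(1+r))^n] / (r − g) = 33,730 × [1 − ((1+0.0087)/(1+r))^14] / (r − 0.0087) = $358,003.14.

$358,003.14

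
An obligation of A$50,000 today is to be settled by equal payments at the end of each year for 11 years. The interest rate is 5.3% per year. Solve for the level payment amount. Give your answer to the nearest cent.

A$6,114.65

Level ordinary annuity; solve PV = PMT × [(1 − (1+r)^−n)/r] for PMT.
Periodic rate r = 0.053 per year.
With n = 11: PMT = 50,000 / ([(1 − (1+r)^−n)/r]) = A$6,114.65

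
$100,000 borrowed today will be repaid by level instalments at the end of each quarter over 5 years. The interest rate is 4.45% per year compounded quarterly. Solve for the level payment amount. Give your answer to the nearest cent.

Level ordinary annuity; solve PV = PMT × [(1 − (1+r)^−n)/r] for PMT.
Periodic rate r = 0.0445/4 per quarter; n is counted in quarters.
With n = 20: PMT = 100,000 / ([(1 − (1+r)^−n)/r]) = $5,604.51

$5,604.51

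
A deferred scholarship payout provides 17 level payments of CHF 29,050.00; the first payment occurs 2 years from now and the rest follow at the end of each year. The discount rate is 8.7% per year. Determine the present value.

Ordinary annuity of 17 payments, first payment at period 2.
Periodic rate r = 0.087 per year.
The ordinary-annuity PV formula values the stream one period before the first payment (period 1); discount that back 1 periods:
PV₀ = 29,050 × [1 − (1+r)^−17] / r × (1+r)^−1 = CHF 232,796.45

CHF 232,796.45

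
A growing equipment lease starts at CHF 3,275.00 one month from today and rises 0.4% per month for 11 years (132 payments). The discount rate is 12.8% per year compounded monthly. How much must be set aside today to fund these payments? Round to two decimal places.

Periodic rate r = 0.128/12 per month; n is counted in months.
Growing ordinary annuity: PV = PMT₁ × [1 − ((1+g)/(1+r))^n] / (r − g) = 3,275 × [1 − ((1+0.004)/(1+r))^132] / (r − 0.004) = CHF 286,178.99.

CHF 286,178.99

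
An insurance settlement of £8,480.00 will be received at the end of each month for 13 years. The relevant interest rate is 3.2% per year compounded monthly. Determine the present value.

£1,081,054.91

This is an ordinary annuity: 156 payments of £8,480.00 at the end of each month.
Periodic rate r = 0.032/12 per month; n is counted in months.
PV = PMT × [(1 − (1+r)^−n)/r] = 8,480 × [1 − (1+r)^−156] / r = £1,081,054.91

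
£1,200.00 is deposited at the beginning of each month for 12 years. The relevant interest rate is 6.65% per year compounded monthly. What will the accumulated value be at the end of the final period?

This is an annuity due: 144 deposits of £1,200.00 at the beginning of each month.
Periodic rate r = 0.0665/12 per month; n is counted in months.
FV = PMT × [((1+r)^n − 1)/r] × (1+r) = 1,200 × [(1+r)^144 − 1] / r × (1+r) = £264,818.48

£264,818.48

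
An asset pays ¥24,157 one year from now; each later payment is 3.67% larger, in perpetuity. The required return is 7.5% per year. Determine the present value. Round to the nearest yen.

Periodic rate r = 0.075 per year.
Growing perpetuity (Gordon): PV = PMT₁ / (r − g) = 24,157 / (r − 0.0367) = ¥630,731.

¥630,731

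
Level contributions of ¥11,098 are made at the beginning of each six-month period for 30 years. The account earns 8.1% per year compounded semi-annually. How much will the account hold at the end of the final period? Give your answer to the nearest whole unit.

This is an annuity due: 60 deposits of ¥11,098 at the beginning of each six-month period.
Periodic rate r = 0.081/2 per half-year; n is counted in half-years.
FV = PMT × [((1+r)^n − 1)/r] × (1+r) = 11,098 × [(1+r)^60 − 1] / r × (1+r) = ¥2,802,021

¥2,802,021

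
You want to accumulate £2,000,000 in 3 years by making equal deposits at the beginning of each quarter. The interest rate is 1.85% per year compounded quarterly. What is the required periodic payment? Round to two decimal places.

Level annuity due; solve FV = PMT × [((1+r)^n − 1)/r] × (1+r) for PMT.
Periodic rate r = 0.0185/4 per quarter; n is counted in quarters.
With n = 12: PMT = 2,000,000 / ([((1+r)^n − 1)/r] × (1+r)) = £161,721.51

£161,721.51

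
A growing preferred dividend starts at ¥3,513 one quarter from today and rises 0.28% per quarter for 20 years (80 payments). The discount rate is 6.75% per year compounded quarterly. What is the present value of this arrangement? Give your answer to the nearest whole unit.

Periodic rate r = 0.0675/4 per quarter; n is counted in quarters.
Growing ordinary annuity: PV = PMT₁ × [1 − ((1+g)/(1+r))^n] / (r − g) = 3,513 × [1 − ((1+0.0028)/(1+r))^80] / (r − 0.0028) = ¥167,751.

¥167,751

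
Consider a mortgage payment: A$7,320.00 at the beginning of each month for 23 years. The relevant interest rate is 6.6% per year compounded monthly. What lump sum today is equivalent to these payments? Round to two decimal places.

A$1,043,734.19

This is an annuity due: 276 payments of A$7,320.00 at the beginning of each month.
Periodic rate r = 0.066/12 per month; n is counted in months.
PV = PMT × [(1 − (1+r)^−n)/r] × (1+r) = 7,320 × [1 − (1+r)^−276] / r × (1+r) = A$1,043,734.19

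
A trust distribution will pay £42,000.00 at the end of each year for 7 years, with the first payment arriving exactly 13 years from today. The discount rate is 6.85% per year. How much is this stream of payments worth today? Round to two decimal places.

Ordinary annuity of 7 payments, first payment at period 13.
Periodic rate r = 0.0685 per year.
The ordinary-annuity PV formula values the stream one period before the first payment (period 12); discount that back 12 periods:
PV₀ = 42,000 × [1 − (1+r)^−7] / r × (1+r)^−12 = £102,745.05

£102,745.05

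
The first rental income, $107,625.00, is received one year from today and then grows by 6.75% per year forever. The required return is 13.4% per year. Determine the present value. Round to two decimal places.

$1,618,421.05

Periodic rate r = 0.134 per year.
Growing perpetuity (Gordon): PV = PMT₁ / (r − g) = 107,625 / (r − 0.0675) = $1,618,421.05.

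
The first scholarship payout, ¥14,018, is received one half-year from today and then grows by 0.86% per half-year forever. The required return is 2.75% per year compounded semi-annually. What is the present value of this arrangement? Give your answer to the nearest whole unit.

Periodic rate r = 0.0275/2 per half-year.
Growing perpetuity (Gordon): PV = PMT₁ / (r − g) = 14,018 / (r − 0.0086) = ¥2,721,942.

¥2,721,942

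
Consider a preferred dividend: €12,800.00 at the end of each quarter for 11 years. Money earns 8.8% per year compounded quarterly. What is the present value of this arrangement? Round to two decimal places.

This is an ordinary annuity: 44 payments of €12,800.00 at the end of each quarter.
Periodic rate r = 0.088/4 per quarter; n is counted in quarters.
PV = PMT × [(1 − (1+r)^−n)/r] = 12,800 × [1 − (1+r)^−44] / r = €358,487.77

€358,487.77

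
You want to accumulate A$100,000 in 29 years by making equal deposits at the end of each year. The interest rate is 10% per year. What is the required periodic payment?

Level ordinary annuity; solve FV = PMT × [((1+r)^n − 1)/r] for PMT.
Periodic rate r = 0.1 per year.
With n = 29: PMT = 100,000 / ([((1+r)^n − 1)/r]) = A$672.81

A$672.81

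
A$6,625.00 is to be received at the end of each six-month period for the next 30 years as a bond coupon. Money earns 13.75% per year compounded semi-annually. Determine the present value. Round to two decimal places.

A$94,579.84

This is an ordinary annuity: 60 payments of A$6,625.00 at the end of each six-month period.
Periodic rate r = 0.1375/2 per half-year; n is counted in half-years.
PV = PMT × [(1 − (1+r)^−n)/r] = 6,625 × [1 − (1+r)^−60] / r = A$94,579.84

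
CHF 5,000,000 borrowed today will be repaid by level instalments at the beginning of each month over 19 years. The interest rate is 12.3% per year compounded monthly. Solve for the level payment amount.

CHF 56,227.57

Level annuity due; solve PV = PMT × [(1 − (1+r)^−n)/r] × (1+r) for PMT.
Periodic rate r = 0.123/12 per month; n is counted in months.
With n = 228: PMT = 5,000,000 / ([(1 − (1+r)^−n)/r] × (1+r)) = CHF 56,227.57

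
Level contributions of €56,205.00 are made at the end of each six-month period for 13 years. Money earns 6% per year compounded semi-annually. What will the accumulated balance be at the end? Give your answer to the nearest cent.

This is an ordinary annuity: 26 deposits of €56,205.00 at the end of each six-month period.
Periodic rate r = 0.06/2 per half-year; n is counted in half-years.
FV = PMT × [((1+r)^n − 1)/r] = 56,205 × [(1+r)^26 − 1] / r = €2,166,873.74

€2,166,873.74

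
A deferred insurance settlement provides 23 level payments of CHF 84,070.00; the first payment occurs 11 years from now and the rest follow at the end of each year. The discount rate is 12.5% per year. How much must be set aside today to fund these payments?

Ordinary annuity of 23 payments, first payment at period 11.
Periodic rate r = 0.125 per year.
The ordinary-annuity PV formula values the stream one period before the first payment (period 10); discount that back 10 periods:
PV₀ = 84,070 × [1 − (1+r)^−23] / r × (1+r)^−10 = CHF 193,318.02

CHF 193,318.02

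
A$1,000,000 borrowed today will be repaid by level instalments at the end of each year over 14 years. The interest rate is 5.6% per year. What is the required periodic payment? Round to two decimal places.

A$104,936.25

Level ordinary annuity; solve PV = PMT × [(1 − (1+r)^−n)/r] for PMT.
Periodic rate r = 0.056 per year.
With n = 14: PMT = 1,000,000 / ([(1 − (1+r)^−n)/r]) = A$104,936.25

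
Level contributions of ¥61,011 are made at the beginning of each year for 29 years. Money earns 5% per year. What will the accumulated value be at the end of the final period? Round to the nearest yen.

¥3,992,490

This is an annuity due: 29 deposits of ¥61,011 at the beginning of each year.
Periodic rate r = 0.05 per year.
FV = PMT × [((1+r)^n − 1)/r] × (1+r) = 61,011 × [(1+r)^29 − 1] / r × (1+r) = ¥3,992,490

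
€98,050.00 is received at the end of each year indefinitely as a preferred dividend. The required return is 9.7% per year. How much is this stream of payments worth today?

Periodic rate r = 0.097 per year.
Level perpetuity: PV = PMT / r = 98,050 / (0.097) = €1,010,824.74.

€1,010,824.74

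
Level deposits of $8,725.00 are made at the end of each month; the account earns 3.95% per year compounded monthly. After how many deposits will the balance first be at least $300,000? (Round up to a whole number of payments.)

Periodic rate r = 0.0395/12 per month; n is counted in months.
Ordinary annuity FV: 300,000 = 8,725 × [((1+r)^n − 1)/r].
(1+r)^n = 1 + 300,000 × r / 8,725, so n = ln(1 + 300,000·r/8,725) / ln(1+r) = 32.63.
Round up to a whole number of payments: n = 33.

33 payments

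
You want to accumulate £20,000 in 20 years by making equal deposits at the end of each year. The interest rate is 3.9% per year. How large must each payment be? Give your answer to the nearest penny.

Level ordinary annuity; solve FV = PMT × [((1+r)^n − 1)/r] for PMT.
Periodic rate r = 0.039 per year.
With n = 20: PMT = 20,000 / ([((1+r)^n − 1)/r]) = £678.63

£678.63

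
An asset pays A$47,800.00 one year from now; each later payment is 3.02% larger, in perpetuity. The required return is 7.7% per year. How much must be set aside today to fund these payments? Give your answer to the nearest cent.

Periodic rate r = 0.077 per year.
Growing perpetuity (Gordon): PV = PMT₁ / (r − g) = 47,800 / (r − 0.0302) = A$1,021,367.52.

A$1,021,367.52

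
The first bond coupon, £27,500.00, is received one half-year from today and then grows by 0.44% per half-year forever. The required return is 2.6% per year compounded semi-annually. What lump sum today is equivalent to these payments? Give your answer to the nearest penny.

Periodic rate r = 0.026/2 per half-year.
Growing perpetuity (Gordon): PV = PMT₁ / (r − g) = 27,500 / (r − 0.0044) = £3,197,674.42.

£3,197,674.42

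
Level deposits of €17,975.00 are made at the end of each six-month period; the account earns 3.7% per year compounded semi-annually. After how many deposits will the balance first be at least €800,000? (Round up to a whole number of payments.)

Periodic rate r = 0.037/2 per half-year; n is counted in half-years.
Ordinary annuity FV: 800,000 = 17,975 × [((1+r)^n − 1)/r].
(1+r)^n = 1 + 800,000 × r / 17,975, so n = ln(1 + 800,000·r/17,975) / ln(1+r) = 32.77.
Round up to a whole number of payments: n = 33.

33 payments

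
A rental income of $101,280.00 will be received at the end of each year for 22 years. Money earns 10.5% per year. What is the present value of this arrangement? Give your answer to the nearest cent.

This is an ordinary annuity: 22 payments of $101,280.00 at the end of each year.
Periodic rate r = 0.105 per year.
PV = PMT × [(1 − (1+r)^−n)/r] = 101,280 × [1 − (1+r)^−22] / r = $857,329.58

$857,329.58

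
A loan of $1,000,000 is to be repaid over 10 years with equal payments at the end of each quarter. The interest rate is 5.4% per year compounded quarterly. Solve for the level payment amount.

Level ordinary annuity; solve PV = PMT × [(1 − (1+r)^−n)/r] for PMT.
Periodic rate r = 0.054/4 per quarter; n is counted in quarters.
With n = 40: PMT = 1,000,000 / ([(1 − (1+r)^−n)/r]) = $32,518.93

$32,518.93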